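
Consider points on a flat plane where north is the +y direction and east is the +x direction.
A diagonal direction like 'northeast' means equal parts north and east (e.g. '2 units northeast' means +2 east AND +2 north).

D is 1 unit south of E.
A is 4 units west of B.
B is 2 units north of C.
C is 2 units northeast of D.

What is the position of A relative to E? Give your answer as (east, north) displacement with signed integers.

Answer: A is at (east=-2, north=3) relative to E.

Derivation:
Place E at the origin (east=0, north=0).
  D is 1 unit south of E: delta (east=+0, north=-1); D at (east=0, north=-1).
  C is 2 units northeast of D: delta (east=+2, north=+2); C at (east=2, north=1).
  B is 2 units north of C: delta (east=+0, north=+2); B at (east=2, north=3).
  A is 4 units west of B: delta (east=-4, north=+0); A at (east=-2, north=3).
Therefore A relative to E: (east=-2, north=3).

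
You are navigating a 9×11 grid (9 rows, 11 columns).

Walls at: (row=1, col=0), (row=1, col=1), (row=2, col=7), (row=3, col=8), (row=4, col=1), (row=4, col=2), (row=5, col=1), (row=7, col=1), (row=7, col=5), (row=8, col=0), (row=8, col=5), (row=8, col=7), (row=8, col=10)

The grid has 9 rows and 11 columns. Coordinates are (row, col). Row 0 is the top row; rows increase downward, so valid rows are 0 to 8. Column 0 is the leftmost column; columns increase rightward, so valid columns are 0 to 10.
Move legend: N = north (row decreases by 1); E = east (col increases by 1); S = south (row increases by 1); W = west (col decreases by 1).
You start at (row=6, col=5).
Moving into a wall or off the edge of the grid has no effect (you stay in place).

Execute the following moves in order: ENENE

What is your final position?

Answer: Final position: (row=4, col=8)

Derivation:
Start: (row=6, col=5)
  E (east): (row=6, col=5) -> (row=6, col=6)
  N (north): (row=6, col=6) -> (row=5, col=6)
  E (east): (row=5, col=6) -> (row=5, col=7)
  N (north): (row=5, col=7) -> (row=4, col=7)
  E (east): (row=4, col=7) -> (row=4, col=8)
Final: (row=4, col=8)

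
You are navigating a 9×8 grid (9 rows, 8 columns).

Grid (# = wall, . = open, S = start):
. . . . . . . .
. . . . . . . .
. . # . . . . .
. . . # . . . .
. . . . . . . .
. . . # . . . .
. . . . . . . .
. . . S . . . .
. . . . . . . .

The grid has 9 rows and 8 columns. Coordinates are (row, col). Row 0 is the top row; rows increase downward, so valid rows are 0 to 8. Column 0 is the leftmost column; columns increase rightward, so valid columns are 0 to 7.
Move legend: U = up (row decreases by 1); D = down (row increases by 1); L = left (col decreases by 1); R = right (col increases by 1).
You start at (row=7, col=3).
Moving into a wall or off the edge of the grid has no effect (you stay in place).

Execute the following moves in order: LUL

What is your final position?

Start: (row=7, col=3)
  L (left): (row=7, col=3) -> (row=7, col=2)
  U (up): (row=7, col=2) -> (row=6, col=2)
  L (left): (row=6, col=2) -> (row=6, col=1)
Final: (row=6, col=1)

Answer: Final position: (row=6, col=1)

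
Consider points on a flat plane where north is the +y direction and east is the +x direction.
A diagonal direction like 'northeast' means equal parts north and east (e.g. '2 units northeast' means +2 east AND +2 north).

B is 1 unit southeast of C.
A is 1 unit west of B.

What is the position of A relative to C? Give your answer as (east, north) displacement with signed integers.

Place C at the origin (east=0, north=0).
  B is 1 unit southeast of C: delta (east=+1, north=-1); B at (east=1, north=-1).
  A is 1 unit west of B: delta (east=-1, north=+0); A at (east=0, north=-1).
Therefore A relative to C: (east=0, north=-1).

Answer: A is at (east=0, north=-1) relative to C.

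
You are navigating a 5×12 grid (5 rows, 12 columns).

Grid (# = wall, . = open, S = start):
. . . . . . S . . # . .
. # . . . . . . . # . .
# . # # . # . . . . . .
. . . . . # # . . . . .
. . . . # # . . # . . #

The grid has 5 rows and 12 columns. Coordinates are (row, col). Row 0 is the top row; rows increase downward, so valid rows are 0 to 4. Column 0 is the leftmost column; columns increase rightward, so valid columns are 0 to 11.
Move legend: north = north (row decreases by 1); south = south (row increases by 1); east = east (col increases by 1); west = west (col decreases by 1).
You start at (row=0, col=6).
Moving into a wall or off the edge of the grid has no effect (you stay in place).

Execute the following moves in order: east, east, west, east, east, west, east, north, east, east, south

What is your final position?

Answer: Final position: (row=1, col=8)

Derivation:
Start: (row=0, col=6)
  east (east): (row=0, col=6) -> (row=0, col=7)
  east (east): (row=0, col=7) -> (row=0, col=8)
  west (west): (row=0, col=8) -> (row=0, col=7)
  east (east): (row=0, col=7) -> (row=0, col=8)
  east (east): blocked, stay at (row=0, col=8)
  west (west): (row=0, col=8) -> (row=0, col=7)
  east (east): (row=0, col=7) -> (row=0, col=8)
  north (north): blocked, stay at (row=0, col=8)
  east (east): blocked, stay at (row=0, col=8)
  east (east): blocked, stay at (row=0, col=8)
  south (south): (row=0, col=8) -> (row=1, col=8)
Final: (row=1, col=8)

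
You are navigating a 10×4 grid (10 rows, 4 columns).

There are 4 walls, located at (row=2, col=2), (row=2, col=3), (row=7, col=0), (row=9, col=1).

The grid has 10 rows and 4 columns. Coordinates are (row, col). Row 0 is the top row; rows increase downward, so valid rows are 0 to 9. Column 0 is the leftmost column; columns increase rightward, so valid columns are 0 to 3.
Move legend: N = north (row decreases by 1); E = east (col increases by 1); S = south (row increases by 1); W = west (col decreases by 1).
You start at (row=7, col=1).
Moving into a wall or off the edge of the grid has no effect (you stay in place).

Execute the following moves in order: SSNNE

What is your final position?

Start: (row=7, col=1)
  S (south): (row=7, col=1) -> (row=8, col=1)
  S (south): blocked, stay at (row=8, col=1)
  N (north): (row=8, col=1) -> (row=7, col=1)
  N (north): (row=7, col=1) -> (row=6, col=1)
  E (east): (row=6, col=1) -> (row=6, col=2)
Final: (row=6, col=2)

Answer: Final position: (row=6, col=2)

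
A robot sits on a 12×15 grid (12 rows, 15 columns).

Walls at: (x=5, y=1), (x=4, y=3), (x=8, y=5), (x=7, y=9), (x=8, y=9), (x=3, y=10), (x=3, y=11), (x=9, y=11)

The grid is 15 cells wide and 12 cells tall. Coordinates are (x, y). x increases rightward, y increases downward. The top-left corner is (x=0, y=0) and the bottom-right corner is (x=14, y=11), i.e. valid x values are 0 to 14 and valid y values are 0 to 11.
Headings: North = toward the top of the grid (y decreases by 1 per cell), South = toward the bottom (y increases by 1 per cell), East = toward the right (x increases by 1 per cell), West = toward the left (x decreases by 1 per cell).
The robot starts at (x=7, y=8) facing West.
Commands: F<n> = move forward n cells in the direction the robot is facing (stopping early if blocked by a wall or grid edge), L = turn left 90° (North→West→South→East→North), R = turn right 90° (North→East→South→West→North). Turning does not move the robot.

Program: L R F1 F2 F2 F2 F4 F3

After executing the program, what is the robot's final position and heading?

Start: (x=7, y=8), facing West
  L: turn left, now facing South
  R: turn right, now facing West
  F1: move forward 1, now at (x=6, y=8)
  F2: move forward 2, now at (x=4, y=8)
  F2: move forward 2, now at (x=2, y=8)
  F2: move forward 2, now at (x=0, y=8)
  F4: move forward 0/4 (blocked), now at (x=0, y=8)
  F3: move forward 0/3 (blocked), now at (x=0, y=8)
Final: (x=0, y=8), facing West

Answer: Final position: (x=0, y=8), facing West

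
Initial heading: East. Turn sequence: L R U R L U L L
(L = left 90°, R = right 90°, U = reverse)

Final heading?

Answer: Final heading: West

Derivation:
Start: East
  L (left (90° counter-clockwise)) -> North
  R (right (90° clockwise)) -> East
  U (U-turn (180°)) -> West
  R (right (90° clockwise)) -> North
  L (left (90° counter-clockwise)) -> West
  U (U-turn (180°)) -> East
  L (left (90° counter-clockwise)) -> North
  L (left (90° counter-clockwise)) -> West
Final: West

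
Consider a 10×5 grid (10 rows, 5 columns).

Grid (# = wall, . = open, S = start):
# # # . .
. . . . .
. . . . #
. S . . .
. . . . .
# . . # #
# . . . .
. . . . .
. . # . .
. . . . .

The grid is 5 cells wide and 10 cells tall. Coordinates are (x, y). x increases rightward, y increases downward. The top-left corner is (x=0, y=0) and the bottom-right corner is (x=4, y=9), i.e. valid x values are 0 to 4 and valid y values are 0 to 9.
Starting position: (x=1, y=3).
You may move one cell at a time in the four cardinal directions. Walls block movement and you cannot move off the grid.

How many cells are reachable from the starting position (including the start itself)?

BFS flood-fill from (x=1, y=3):
  Distance 0: (x=1, y=3)
  Distance 1: (x=1, y=2), (x=0, y=3), (x=2, y=3), (x=1, y=4)
  Distance 2: (x=1, y=1), (x=0, y=2), (x=2, y=2), (x=3, y=3), (x=0, y=4), (x=2, y=4), (x=1, y=5)
  Distance 3: (x=0, y=1), (x=2, y=1), (x=3, y=2), (x=4, y=3), (x=3, y=4), (x=2, y=5), (x=1, y=6)
  Distance 4: (x=3, y=1), (x=4, y=4), (x=2, y=6), (x=1, y=7)
  Distance 5: (x=3, y=0), (x=4, y=1), (x=3, y=6), (x=0, y=7), (x=2, y=7), (x=1, y=8)
  Distance 6: (x=4, y=0), (x=4, y=6), (x=3, y=7), (x=0, y=8), (x=1, y=9)
  Distance 7: (x=4, y=7), (x=3, y=8), (x=0, y=9), (x=2, y=9)
  Distance 8: (x=4, y=8), (x=3, y=9)
  Distance 9: (x=4, y=9)
Total reachable: 41 (grid has 41 open cells total)

Answer: Reachable cells: 41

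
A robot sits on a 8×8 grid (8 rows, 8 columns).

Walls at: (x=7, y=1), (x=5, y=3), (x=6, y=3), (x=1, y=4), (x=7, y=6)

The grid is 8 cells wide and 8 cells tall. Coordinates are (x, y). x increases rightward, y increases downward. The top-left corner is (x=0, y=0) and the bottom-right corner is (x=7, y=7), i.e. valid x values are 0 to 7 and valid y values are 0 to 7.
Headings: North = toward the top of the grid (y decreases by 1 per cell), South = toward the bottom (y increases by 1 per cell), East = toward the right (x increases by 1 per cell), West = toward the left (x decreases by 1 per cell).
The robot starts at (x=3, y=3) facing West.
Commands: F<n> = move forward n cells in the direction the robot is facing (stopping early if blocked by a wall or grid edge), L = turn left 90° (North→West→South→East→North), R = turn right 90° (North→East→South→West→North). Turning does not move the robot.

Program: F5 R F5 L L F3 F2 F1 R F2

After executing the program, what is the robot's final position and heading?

Answer: Final position: (x=0, y=6), facing West

Derivation:
Start: (x=3, y=3), facing West
  F5: move forward 3/5 (blocked), now at (x=0, y=3)
  R: turn right, now facing North
  F5: move forward 3/5 (blocked), now at (x=0, y=0)
  L: turn left, now facing West
  L: turn left, now facing South
  F3: move forward 3, now at (x=0, y=3)
  F2: move forward 2, now at (x=0, y=5)
  F1: move forward 1, now at (x=0, y=6)
  R: turn right, now facing West
  F2: move forward 0/2 (blocked), now at (x=0, y=6)
Final: (x=0, y=6), facing West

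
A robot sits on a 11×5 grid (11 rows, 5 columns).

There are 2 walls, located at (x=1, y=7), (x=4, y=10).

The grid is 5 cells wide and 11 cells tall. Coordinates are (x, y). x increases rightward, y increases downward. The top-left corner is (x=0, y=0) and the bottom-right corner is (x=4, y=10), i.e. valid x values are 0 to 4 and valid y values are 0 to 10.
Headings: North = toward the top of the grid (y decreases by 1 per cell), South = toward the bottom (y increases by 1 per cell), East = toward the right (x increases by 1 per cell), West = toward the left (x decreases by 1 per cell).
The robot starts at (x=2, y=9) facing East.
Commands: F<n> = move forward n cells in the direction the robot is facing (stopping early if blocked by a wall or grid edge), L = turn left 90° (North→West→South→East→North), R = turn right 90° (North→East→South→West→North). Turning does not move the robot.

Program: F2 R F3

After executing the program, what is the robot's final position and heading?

Start: (x=2, y=9), facing East
  F2: move forward 2, now at (x=4, y=9)
  R: turn right, now facing South
  F3: move forward 0/3 (blocked), now at (x=4, y=9)
Final: (x=4, y=9), facing South

Answer: Final position: (x=4, y=9), facing South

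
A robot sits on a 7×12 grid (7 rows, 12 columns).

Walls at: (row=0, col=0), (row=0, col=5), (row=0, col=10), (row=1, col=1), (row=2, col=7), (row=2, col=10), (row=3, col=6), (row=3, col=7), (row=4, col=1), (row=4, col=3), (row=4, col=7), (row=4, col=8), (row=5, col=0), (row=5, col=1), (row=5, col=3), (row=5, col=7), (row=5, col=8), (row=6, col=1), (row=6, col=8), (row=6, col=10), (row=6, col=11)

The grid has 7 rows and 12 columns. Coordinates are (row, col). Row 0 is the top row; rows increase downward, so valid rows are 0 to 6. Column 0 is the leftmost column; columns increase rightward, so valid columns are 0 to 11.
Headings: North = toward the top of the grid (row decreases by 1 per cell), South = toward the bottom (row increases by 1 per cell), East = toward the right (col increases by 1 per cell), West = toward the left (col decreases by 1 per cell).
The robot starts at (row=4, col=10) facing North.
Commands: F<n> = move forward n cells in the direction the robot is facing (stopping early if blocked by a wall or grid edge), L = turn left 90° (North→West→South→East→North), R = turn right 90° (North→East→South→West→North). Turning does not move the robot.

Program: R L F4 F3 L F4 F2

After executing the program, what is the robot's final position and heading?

Answer: Final position: (row=3, col=8), facing West

Derivation:
Start: (row=4, col=10), facing North
  R: turn right, now facing East
  L: turn left, now facing North
  F4: move forward 1/4 (blocked), now at (row=3, col=10)
  F3: move forward 0/3 (blocked), now at (row=3, col=10)
  L: turn left, now facing West
  F4: move forward 2/4 (blocked), now at (row=3, col=8)
  F2: move forward 0/2 (blocked), now at (row=3, col=8)
Final: (row=3, col=8), facing West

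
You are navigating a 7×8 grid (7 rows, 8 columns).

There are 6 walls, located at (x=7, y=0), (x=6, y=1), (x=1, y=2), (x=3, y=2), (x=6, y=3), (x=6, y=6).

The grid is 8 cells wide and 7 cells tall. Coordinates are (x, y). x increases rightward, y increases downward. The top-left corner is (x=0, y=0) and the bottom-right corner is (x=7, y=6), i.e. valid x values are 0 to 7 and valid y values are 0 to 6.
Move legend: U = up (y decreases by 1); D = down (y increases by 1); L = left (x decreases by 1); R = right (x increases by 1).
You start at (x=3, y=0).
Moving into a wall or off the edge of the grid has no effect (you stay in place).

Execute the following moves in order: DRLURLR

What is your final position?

Answer: Final position: (x=4, y=0)

Derivation:
Start: (x=3, y=0)
  D (down): (x=3, y=0) -> (x=3, y=1)
  R (right): (x=3, y=1) -> (x=4, y=1)
  L (left): (x=4, y=1) -> (x=3, y=1)
  U (up): (x=3, y=1) -> (x=3, y=0)
  R (right): (x=3, y=0) -> (x=4, y=0)
  L (left): (x=4, y=0) -> (x=3, y=0)
  R (right): (x=3, y=0) -> (x=4, y=0)
Final: (x=4, y=0)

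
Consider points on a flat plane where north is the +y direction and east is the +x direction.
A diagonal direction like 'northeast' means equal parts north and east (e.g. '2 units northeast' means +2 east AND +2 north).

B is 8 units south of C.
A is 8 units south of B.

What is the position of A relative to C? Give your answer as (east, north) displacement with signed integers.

Place C at the origin (east=0, north=0).
  B is 8 units south of C: delta (east=+0, north=-8); B at (east=0, north=-8).
  A is 8 units south of B: delta (east=+0, north=-8); A at (east=0, north=-16).
Therefore A relative to C: (east=0, north=-16).

Answer: A is at (east=0, north=-16) relative to C.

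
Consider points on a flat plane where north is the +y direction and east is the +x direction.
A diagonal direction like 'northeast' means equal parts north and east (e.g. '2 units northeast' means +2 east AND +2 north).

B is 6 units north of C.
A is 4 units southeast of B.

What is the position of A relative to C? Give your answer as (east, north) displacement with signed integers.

Place C at the origin (east=0, north=0).
  B is 6 units north of C: delta (east=+0, north=+6); B at (east=0, north=6).
  A is 4 units southeast of B: delta (east=+4, north=-4); A at (east=4, north=2).
Therefore A relative to C: (east=4, north=2).

Answer: A is at (east=4, north=2) relative to C.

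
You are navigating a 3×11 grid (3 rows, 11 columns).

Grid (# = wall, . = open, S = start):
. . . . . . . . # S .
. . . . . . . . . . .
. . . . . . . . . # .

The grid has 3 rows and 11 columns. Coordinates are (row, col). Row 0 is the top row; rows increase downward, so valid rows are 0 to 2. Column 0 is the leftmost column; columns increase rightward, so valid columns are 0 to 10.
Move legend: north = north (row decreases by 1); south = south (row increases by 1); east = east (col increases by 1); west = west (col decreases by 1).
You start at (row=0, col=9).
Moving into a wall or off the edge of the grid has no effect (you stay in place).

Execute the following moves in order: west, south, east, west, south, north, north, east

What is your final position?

Start: (row=0, col=9)
  west (west): blocked, stay at (row=0, col=9)
  south (south): (row=0, col=9) -> (row=1, col=9)
  east (east): (row=1, col=9) -> (row=1, col=10)
  west (west): (row=1, col=10) -> (row=1, col=9)
  south (south): blocked, stay at (row=1, col=9)
  north (north): (row=1, col=9) -> (row=0, col=9)
  north (north): blocked, stay at (row=0, col=9)
  east (east): (row=0, col=9) -> (row=0, col=10)
Final: (row=0, col=10)

Answer: Final position: (row=0, col=10)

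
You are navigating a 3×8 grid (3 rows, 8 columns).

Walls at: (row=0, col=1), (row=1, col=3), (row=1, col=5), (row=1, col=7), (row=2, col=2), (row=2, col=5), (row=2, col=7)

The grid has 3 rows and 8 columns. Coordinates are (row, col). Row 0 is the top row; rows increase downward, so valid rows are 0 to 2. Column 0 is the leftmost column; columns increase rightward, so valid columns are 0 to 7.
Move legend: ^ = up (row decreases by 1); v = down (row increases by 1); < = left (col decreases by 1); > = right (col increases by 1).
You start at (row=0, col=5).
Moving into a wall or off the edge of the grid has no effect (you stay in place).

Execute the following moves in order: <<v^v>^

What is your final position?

Answer: Final position: (row=0, col=4)

Derivation:
Start: (row=0, col=5)
  < (left): (row=0, col=5) -> (row=0, col=4)
  < (left): (row=0, col=4) -> (row=0, col=3)
  v (down): blocked, stay at (row=0, col=3)
  ^ (up): blocked, stay at (row=0, col=3)
  v (down): blocked, stay at (row=0, col=3)
  > (right): (row=0, col=3) -> (row=0, col=4)
  ^ (up): blocked, stay at (row=0, col=4)
Final: (row=0, col=4)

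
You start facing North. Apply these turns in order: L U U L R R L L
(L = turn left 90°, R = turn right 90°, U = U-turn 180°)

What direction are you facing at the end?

Answer: Final heading: South

Derivation:
Start: North
  L (left (90° counter-clockwise)) -> West
  U (U-turn (180°)) -> East
  U (U-turn (180°)) -> West
  L (left (90° counter-clockwise)) -> South
  R (right (90° clockwise)) -> West
  R (right (90° clockwise)) -> North
  L (left (90° counter-clockwise)) -> West
  L (left (90° counter-clockwise)) -> South
Final: South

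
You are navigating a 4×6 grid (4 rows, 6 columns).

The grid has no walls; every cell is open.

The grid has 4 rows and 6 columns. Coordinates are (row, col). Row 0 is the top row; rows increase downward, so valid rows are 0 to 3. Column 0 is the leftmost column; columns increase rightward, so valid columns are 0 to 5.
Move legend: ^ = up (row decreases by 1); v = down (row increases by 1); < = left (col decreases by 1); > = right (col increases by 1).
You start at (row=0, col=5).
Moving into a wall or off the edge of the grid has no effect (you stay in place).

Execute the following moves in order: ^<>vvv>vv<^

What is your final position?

Start: (row=0, col=5)
  ^ (up): blocked, stay at (row=0, col=5)
  < (left): (row=0, col=5) -> (row=0, col=4)
  > (right): (row=0, col=4) -> (row=0, col=5)
  v (down): (row=0, col=5) -> (row=1, col=5)
  v (down): (row=1, col=5) -> (row=2, col=5)
  v (down): (row=2, col=5) -> (row=3, col=5)
  > (right): blocked, stay at (row=3, col=5)
  v (down): blocked, stay at (row=3, col=5)
  v (down): blocked, stay at (row=3, col=5)
  < (left): (row=3, col=5) -> (row=3, col=4)
  ^ (up): (row=3, col=4) -> (row=2, col=4)
Final: (row=2, col=4)

Answer: Final position: (row=2, col=4)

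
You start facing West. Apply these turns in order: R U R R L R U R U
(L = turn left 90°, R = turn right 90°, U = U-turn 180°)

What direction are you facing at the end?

Start: West
  R (right (90° clockwise)) -> North
  U (U-turn (180°)) -> South
  R (right (90° clockwise)) -> West
  R (right (90° clockwise)) -> North
  L (left (90° counter-clockwise)) -> West
  R (right (90° clockwise)) -> North
  U (U-turn (180°)) -> South
  R (right (90° clockwise)) -> West
  U (U-turn (180°)) -> East
Final: East

Answer: Final heading: East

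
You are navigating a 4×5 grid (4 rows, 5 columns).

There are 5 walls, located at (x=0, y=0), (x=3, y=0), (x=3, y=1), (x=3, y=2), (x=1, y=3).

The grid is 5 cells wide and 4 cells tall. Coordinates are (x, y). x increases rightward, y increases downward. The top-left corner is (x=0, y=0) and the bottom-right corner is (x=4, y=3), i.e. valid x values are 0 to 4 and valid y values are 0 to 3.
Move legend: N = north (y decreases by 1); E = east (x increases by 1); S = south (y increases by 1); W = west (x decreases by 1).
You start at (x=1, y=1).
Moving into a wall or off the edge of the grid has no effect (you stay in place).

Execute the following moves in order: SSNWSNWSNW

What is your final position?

Start: (x=1, y=1)
  S (south): (x=1, y=1) -> (x=1, y=2)
  S (south): blocked, stay at (x=1, y=2)
  N (north): (x=1, y=2) -> (x=1, y=1)
  W (west): (x=1, y=1) -> (x=0, y=1)
  S (south): (x=0, y=1) -> (x=0, y=2)
  N (north): (x=0, y=2) -> (x=0, y=1)
  W (west): blocked, stay at (x=0, y=1)
  S (south): (x=0, y=1) -> (x=0, y=2)
  N (north): (x=0, y=2) -> (x=0, y=1)
  W (west): blocked, stay at (x=0, y=1)
Final: (x=0, y=1)

Answer: Final position: (x=0, y=1)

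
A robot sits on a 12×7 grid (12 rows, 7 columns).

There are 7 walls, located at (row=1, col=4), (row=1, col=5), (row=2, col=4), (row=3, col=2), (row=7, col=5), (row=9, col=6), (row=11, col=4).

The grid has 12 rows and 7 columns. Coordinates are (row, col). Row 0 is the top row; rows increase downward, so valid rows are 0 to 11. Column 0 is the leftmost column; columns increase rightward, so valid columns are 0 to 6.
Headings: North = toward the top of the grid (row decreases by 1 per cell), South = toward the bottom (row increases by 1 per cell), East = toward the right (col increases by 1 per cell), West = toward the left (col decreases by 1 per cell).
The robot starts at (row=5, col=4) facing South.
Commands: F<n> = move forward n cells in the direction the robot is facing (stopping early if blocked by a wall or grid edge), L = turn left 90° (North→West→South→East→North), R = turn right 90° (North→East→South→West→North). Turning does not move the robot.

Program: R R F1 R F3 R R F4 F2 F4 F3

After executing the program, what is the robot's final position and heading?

Start: (row=5, col=4), facing South
  R: turn right, now facing West
  R: turn right, now facing North
  F1: move forward 1, now at (row=4, col=4)
  R: turn right, now facing East
  F3: move forward 2/3 (blocked), now at (row=4, col=6)
  R: turn right, now facing South
  R: turn right, now facing West
  F4: move forward 4, now at (row=4, col=2)
  F2: move forward 2, now at (row=4, col=0)
  F4: move forward 0/4 (blocked), now at (row=4, col=0)
  F3: move forward 0/3 (blocked), now at (row=4, col=0)
Final: (row=4, col=0), facing West

Answer: Final position: (row=4, col=0), facing West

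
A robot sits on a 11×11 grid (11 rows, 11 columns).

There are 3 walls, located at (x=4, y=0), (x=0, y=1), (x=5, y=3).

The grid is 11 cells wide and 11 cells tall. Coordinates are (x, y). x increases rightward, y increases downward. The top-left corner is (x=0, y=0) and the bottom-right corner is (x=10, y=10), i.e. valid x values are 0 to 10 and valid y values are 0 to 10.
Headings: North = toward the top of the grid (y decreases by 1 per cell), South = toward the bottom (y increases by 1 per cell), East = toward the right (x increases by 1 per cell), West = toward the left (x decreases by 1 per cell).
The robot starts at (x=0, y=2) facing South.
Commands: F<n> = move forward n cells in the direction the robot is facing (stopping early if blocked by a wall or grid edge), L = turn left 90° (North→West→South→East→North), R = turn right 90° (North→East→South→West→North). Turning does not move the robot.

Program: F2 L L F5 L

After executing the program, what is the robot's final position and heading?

Start: (x=0, y=2), facing South
  F2: move forward 2, now at (x=0, y=4)
  L: turn left, now facing East
  L: turn left, now facing North
  F5: move forward 2/5 (blocked), now at (x=0, y=2)
  L: turn left, now facing West
Final: (x=0, y=2), facing West

Answer: Final position: (x=0, y=2), facing West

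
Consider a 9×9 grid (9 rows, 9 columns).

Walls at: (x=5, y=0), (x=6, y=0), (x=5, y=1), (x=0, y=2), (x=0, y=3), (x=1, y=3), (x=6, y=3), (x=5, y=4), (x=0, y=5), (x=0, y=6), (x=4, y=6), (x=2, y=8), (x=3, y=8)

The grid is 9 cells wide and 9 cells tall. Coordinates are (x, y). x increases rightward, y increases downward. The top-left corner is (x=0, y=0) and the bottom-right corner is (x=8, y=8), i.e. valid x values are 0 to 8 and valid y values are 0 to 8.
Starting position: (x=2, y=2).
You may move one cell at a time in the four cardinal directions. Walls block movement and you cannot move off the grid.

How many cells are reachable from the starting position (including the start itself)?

Answer: Reachable cells: 68

Derivation:
BFS flood-fill from (x=2, y=2):
  Distance 0: (x=2, y=2)
  Distance 1: (x=2, y=1), (x=1, y=2), (x=3, y=2), (x=2, y=3)
  Distance 2: (x=2, y=0), (x=1, y=1), (x=3, y=1), (x=4, y=2), (x=3, y=3), (x=2, y=4)
  Distance 3: (x=1, y=0), (x=3, y=0), (x=0, y=1), (x=4, y=1), (x=5, y=2), (x=4, y=3), (x=1, y=4), (x=3, y=4), (x=2, y=5)
  Distance 4: (x=0, y=0), (x=4, y=0), (x=6, y=2), (x=5, y=3), (x=0, y=4), (x=4, y=4), (x=1, y=5), (x=3, y=5), (x=2, y=6)
  Distance 5: (x=6, y=1), (x=7, y=2), (x=4, y=5), (x=1, y=6), (x=3, y=6), (x=2, y=7)
  Distance 6: (x=7, y=1), (x=8, y=2), (x=7, y=3), (x=5, y=5), (x=1, y=7), (x=3, y=7)
  Distance 7: (x=7, y=0), (x=8, y=1), (x=8, y=3), (x=7, y=4), (x=6, y=5), (x=5, y=6), (x=0, y=7), (x=4, y=7), (x=1, y=8)
  Distance 8: (x=8, y=0), (x=6, y=4), (x=8, y=4), (x=7, y=5), (x=6, y=6), (x=5, y=7), (x=0, y=8), (x=4, y=8)
  Distance 9: (x=8, y=5), (x=7, y=6), (x=6, y=7), (x=5, y=8)
  Distance 10: (x=8, y=6), (x=7, y=7), (x=6, y=8)
  Distance 11: (x=8, y=7), (x=7, y=8)
  Distance 12: (x=8, y=8)
Total reachable: 68 (grid has 68 open cells total)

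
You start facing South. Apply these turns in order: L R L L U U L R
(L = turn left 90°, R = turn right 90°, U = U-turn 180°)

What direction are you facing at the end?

Answer: Final heading: North

Derivation:
Start: South
  L (left (90° counter-clockwise)) -> East
  R (right (90° clockwise)) -> South
  L (left (90° counter-clockwise)) -> East
  L (left (90° counter-clockwise)) -> North
  U (U-turn (180°)) -> South
  U (U-turn (180°)) -> North
  L (left (90° counter-clockwise)) -> West
  R (right (90° clockwise)) -> North
Final: North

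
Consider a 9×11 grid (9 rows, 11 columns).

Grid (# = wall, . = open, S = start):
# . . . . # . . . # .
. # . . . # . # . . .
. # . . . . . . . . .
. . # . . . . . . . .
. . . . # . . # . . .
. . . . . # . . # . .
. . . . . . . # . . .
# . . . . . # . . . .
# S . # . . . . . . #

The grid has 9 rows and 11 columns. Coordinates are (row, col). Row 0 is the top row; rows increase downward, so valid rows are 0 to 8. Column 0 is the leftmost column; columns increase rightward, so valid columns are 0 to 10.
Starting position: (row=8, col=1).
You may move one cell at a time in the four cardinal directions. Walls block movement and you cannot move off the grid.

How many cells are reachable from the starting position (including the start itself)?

BFS flood-fill from (row=8, col=1):
  Distance 0: (row=8, col=1)
  Distance 1: (row=7, col=1), (row=8, col=2)
  Distance 2: (row=6, col=1), (row=7, col=2)
  Distance 3: (row=5, col=1), (row=6, col=0), (row=6, col=2), (row=7, col=3)
  Distance 4: (row=4, col=1), (row=5, col=0), (row=5, col=2), (row=6, col=3), (row=7, col=4)
  Distance 5: (row=3, col=1), (row=4, col=0), (row=4, col=2), (row=5, col=3), (row=6, col=4), (row=7, col=5), (row=8, col=4)
  Distance 6: (row=3, col=0), (row=4, col=3), (row=5, col=4), (row=6, col=5), (row=8, col=5)
  Distance 7: (row=2, col=0), (row=3, col=3), (row=6, col=6), (row=8, col=6)
  Distance 8: (row=1, col=0), (row=2, col=3), (row=3, col=4), (row=5, col=6), (row=8, col=7)
  Distance 9: (row=1, col=3), (row=2, col=2), (row=2, col=4), (row=3, col=5), (row=4, col=6), (row=5, col=7), (row=7, col=7), (row=8, col=8)
  Distance 10: (row=0, col=3), (row=1, col=2), (row=1, col=4), (row=2, col=5), (row=3, col=6), (row=4, col=5), (row=7, col=8), (row=8, col=9)
  Distance 11: (row=0, col=2), (row=0, col=4), (row=2, col=6), (row=3, col=7), (row=6, col=8), (row=7, col=9)
  Distance 12: (row=0, col=1), (row=1, col=6), (row=2, col=7), (row=3, col=8), (row=6, col=9), (row=7, col=10)
  Distance 13: (row=0, col=6), (row=2, col=8), (row=3, col=9), (row=4, col=8), (row=5, col=9), (row=6, col=10)
  Distance 14: (row=0, col=7), (row=1, col=8), (row=2, col=9), (row=3, col=10), (row=4, col=9), (row=5, col=10)
  Distance 15: (row=0, col=8), (row=1, col=9), (row=2, col=10), (row=4, col=10)
  Distance 16: (row=1, col=10)
  Distance 17: (row=0, col=10)
Total reachable: 81 (grid has 81 open cells total)

Answer: Reachable cells: 81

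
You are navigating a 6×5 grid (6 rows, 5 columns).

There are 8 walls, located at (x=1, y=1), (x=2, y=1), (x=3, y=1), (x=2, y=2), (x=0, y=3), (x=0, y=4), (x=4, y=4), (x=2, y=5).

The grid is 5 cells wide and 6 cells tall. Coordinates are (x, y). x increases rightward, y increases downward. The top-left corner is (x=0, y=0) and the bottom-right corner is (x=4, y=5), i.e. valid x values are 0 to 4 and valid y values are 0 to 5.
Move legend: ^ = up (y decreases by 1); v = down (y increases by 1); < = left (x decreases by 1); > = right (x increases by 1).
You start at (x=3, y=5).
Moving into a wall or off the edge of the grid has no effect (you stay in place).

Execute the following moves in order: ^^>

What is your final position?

Answer: Final position: (x=4, y=3)

Derivation:
Start: (x=3, y=5)
  ^ (up): (x=3, y=5) -> (x=3, y=4)
  ^ (up): (x=3, y=4) -> (x=3, y=3)
  > (right): (x=3, y=3) -> (x=4, y=3)
Final: (x=4, y=3)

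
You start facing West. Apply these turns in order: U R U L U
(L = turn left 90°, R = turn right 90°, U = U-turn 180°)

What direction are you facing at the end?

Start: West
  U (U-turn (180°)) -> East
  R (right (90° clockwise)) -> South
  U (U-turn (180°)) -> North
  L (left (90° counter-clockwise)) -> West
  U (U-turn (180°)) -> East
Final: East

Answer: Final heading: East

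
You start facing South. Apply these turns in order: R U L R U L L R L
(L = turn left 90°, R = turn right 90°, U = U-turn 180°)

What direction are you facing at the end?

Answer: Final heading: East

Derivation:
Start: South
  R (right (90° clockwise)) -> West
  U (U-turn (180°)) -> East
  L (left (90° counter-clockwise)) -> North
  R (right (90° clockwise)) -> East
  U (U-turn (180°)) -> West
  L (left (90° counter-clockwise)) -> South
  L (left (90° counter-clockwise)) -> East
  R (right (90° clockwise)) -> South
  L (left (90° counter-clockwise)) -> East
Final: East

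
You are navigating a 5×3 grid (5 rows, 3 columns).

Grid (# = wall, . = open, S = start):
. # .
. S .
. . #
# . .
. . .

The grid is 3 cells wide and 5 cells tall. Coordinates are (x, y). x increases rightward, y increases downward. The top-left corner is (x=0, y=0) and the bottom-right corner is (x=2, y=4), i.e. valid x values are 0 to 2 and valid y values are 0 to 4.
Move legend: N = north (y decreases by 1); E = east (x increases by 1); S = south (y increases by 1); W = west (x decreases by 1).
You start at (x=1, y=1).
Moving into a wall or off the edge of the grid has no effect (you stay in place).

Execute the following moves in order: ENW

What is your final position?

Start: (x=1, y=1)
  E (east): (x=1, y=1) -> (x=2, y=1)
  N (north): (x=2, y=1) -> (x=2, y=0)
  W (west): blocked, stay at (x=2, y=0)
Final: (x=2, y=0)

Answer: Final position: (x=2, y=0)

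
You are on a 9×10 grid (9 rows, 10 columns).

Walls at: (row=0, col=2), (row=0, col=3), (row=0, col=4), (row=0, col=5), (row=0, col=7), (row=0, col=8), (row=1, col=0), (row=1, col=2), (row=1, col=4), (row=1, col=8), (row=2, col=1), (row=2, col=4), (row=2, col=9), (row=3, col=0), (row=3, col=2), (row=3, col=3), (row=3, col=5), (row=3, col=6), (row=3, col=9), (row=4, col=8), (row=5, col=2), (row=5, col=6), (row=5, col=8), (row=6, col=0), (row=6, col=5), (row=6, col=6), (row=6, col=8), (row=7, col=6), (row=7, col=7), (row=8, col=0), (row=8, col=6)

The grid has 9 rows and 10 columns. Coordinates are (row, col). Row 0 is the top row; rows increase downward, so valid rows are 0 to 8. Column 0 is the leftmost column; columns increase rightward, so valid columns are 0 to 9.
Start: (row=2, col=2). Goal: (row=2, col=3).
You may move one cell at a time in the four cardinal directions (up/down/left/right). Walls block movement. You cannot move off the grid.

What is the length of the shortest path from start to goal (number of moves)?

Answer: Shortest path length: 1

Derivation:
BFS from (row=2, col=2) until reaching (row=2, col=3):
  Distance 0: (row=2, col=2)
  Distance 1: (row=2, col=3)  <- goal reached here
One shortest path (1 moves): (row=2, col=2) -> (row=2, col=3)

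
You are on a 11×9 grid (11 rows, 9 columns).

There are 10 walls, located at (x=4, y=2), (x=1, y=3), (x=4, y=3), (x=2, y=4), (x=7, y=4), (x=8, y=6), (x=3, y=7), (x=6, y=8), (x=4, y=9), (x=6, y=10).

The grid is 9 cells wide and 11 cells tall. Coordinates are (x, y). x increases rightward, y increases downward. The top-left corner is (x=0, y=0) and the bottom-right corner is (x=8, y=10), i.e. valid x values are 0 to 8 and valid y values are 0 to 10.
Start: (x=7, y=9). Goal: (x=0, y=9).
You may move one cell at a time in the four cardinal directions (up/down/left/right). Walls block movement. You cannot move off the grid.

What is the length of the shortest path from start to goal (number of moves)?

Answer: Shortest path length: 9

Derivation:
BFS from (x=7, y=9) until reaching (x=0, y=9):
  Distance 0: (x=7, y=9)
  Distance 1: (x=7, y=8), (x=6, y=9), (x=8, y=9), (x=7, y=10)
  Distance 2: (x=7, y=7), (x=8, y=8), (x=5, y=9), (x=8, y=10)
  Distance 3: (x=7, y=6), (x=6, y=7), (x=8, y=7), (x=5, y=8), (x=5, y=10)
  Distance 4: (x=7, y=5), (x=6, y=6), (x=5, y=7), (x=4, y=8), (x=4, y=10)
  Distance 5: (x=6, y=5), (x=8, y=5), (x=5, y=6), (x=4, y=7), (x=3, y=8), (x=3, y=10)
  Distance 6: (x=6, y=4), (x=8, y=4), (x=5, y=5), (x=4, y=6), (x=2, y=8), (x=3, y=9), (x=2, y=10)
  Distance 7: (x=6, y=3), (x=8, y=3), (x=5, y=4), (x=4, y=5), (x=3, y=6), (x=2, y=7), (x=1, y=8), (x=2, y=9), (x=1, y=10)
  Distance 8: (x=6, y=2), (x=8, y=2), (x=5, y=3), (x=7, y=3), (x=4, y=4), (x=3, y=5), (x=2, y=6), (x=1, y=7), (x=0, y=8), (x=1, y=9), (x=0, y=10)
  Distance 9: (x=6, y=1), (x=8, y=1), (x=5, y=2), (x=7, y=2), (x=3, y=4), (x=2, y=5), (x=1, y=6), (x=0, y=7), (x=0, y=9)  <- goal reached here
One shortest path (9 moves): (x=7, y=9) -> (x=6, y=9) -> (x=5, y=9) -> (x=5, y=8) -> (x=4, y=8) -> (x=3, y=8) -> (x=2, y=8) -> (x=1, y=8) -> (x=0, y=8) -> (x=0, y=9)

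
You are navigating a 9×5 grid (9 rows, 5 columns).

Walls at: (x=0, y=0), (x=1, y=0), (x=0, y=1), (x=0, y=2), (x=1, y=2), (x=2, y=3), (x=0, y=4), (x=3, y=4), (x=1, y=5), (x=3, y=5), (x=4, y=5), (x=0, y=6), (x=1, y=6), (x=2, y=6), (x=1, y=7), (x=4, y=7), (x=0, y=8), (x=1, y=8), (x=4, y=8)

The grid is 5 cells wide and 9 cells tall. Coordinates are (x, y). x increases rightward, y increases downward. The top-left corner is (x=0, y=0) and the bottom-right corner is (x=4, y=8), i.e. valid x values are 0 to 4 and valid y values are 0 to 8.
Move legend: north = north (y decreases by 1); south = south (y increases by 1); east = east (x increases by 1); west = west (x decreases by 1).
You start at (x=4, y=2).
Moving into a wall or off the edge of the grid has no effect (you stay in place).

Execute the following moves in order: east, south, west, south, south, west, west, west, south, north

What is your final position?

Start: (x=4, y=2)
  east (east): blocked, stay at (x=4, y=2)
  south (south): (x=4, y=2) -> (x=4, y=3)
  west (west): (x=4, y=3) -> (x=3, y=3)
  south (south): blocked, stay at (x=3, y=3)
  south (south): blocked, stay at (x=3, y=3)
  [×3]west (west): blocked, stay at (x=3, y=3)
  south (south): blocked, stay at (x=3, y=3)
  north (north): (x=3, y=3) -> (x=3, y=2)
Final: (x=3, y=2)

Answer: Final position: (x=3, y=2)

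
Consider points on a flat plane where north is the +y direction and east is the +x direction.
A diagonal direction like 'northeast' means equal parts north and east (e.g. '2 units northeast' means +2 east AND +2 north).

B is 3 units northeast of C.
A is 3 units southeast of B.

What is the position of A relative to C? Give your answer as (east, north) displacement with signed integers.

Answer: A is at (east=6, north=0) relative to C.

Derivation:
Place C at the origin (east=0, north=0).
  B is 3 units northeast of C: delta (east=+3, north=+3); B at (east=3, north=3).
  A is 3 units southeast of B: delta (east=+3, north=-3); A at (east=6, north=0).
Therefore A relative to C: (east=6, north=0).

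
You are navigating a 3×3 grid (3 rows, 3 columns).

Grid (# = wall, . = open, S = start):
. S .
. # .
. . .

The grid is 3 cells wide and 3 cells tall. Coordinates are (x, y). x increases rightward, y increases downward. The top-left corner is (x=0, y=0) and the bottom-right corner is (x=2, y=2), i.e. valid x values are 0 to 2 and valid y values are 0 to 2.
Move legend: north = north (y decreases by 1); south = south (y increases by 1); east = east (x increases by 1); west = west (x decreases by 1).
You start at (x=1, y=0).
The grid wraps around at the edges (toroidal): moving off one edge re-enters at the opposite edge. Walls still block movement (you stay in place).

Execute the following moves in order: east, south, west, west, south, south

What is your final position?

Answer: Final position: (x=2, y=0)

Derivation:
Start: (x=1, y=0)
  east (east): (x=1, y=0) -> (x=2, y=0)
  south (south): (x=2, y=0) -> (x=2, y=1)
  west (west): blocked, stay at (x=2, y=1)
  west (west): blocked, stay at (x=2, y=1)
  south (south): (x=2, y=1) -> (x=2, y=2)
  south (south): (x=2, y=2) -> (x=2, y=0)
Final: (x=2, y=0)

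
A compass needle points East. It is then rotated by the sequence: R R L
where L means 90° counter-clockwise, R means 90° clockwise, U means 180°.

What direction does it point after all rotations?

Answer: Final heading: South

Derivation:
Start: East
  R (right (90° clockwise)) -> South
  R (right (90° clockwise)) -> West
  L (left (90° counter-clockwise)) -> South
Final: South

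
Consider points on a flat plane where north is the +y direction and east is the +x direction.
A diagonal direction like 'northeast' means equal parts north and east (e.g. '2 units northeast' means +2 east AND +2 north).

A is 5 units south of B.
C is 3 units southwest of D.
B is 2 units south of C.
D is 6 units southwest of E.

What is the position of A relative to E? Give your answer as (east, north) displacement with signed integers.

Answer: A is at (east=-9, north=-16) relative to E.

Derivation:
Place E at the origin (east=0, north=0).
  D is 6 units southwest of E: delta (east=-6, north=-6); D at (east=-6, north=-6).
  C is 3 units southwest of D: delta (east=-3, north=-3); C at (east=-9, north=-9).
  B is 2 units south of C: delta (east=+0, north=-2); B at (east=-9, north=-11).
  A is 5 units south of B: delta (east=+0, north=-5); A at (east=-9, north=-16).
Therefore A relative to E: (east=-9, north=-16).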